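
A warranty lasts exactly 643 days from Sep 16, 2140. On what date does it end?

+365 (one year) → Sep 16, 2141 (278 left).
Sep has 30 days: +15 → Oct 1, 2141 (263 left).
Oct has 31 days: +31 → Nov 1, 2141 (232 left).
Nov has 30 days: +30 → Dec 1, 2141 (202 left).
Dec has 31 days: +31 → Jan 1, 2142 (171 left).
Jan has 31 days: +31 → Feb 1, 2142 (140 left).
Feb has 28 days: +28 → Mar 1, 2142 (112 left).
Mar has 31 days: +31 → Apr 1, 2142 (81 left).
Apr has 30 days: +30 → May 1, 2142 (51 left).
May has 31 days: +31 → Jun 1, 2142 (20 left).
+20 → Jun 21, 2142.

June 21, 2142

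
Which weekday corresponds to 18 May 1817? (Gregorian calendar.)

Sunday

Doomsday rule: the anchor day for the 1800s is Friday. For year 17: 17÷12 = 1 r 5, and 5÷4 = 1, so 1+5+1 = 7.
Friday + 7 ≡ Friday — that's 1817's doomsday.
In May the doomsday date is May 9.
May 18 is 9 days after May 9; 9 mod 7 = 2, so Friday + 2 = Sunday.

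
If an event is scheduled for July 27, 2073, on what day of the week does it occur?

Doomsday rule: the anchor day for the 2000s is Tuesday. For year 73: 73÷12 = 6 r 1, and 1÷4 = 0, so 6+1+0 = 7.
Tuesday + 7 ≡ Tuesday — that's 2073's doomsday.
In July the doomsday date is Jul 11.
Jul 27 is 16 days after Jul 11; 16 mod 7 = 2, so Tuesday + 2 = Thursday.

Thursday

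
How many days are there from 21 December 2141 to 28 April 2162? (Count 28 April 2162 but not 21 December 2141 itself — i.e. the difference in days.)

Dec 21, 2141 → Dec 21, 2142: 365 days.
Dec 21, 2142 → Dec 21, 2143: 365 days.
Dec 21, 2143 → Dec 21, 2144: 366 days (Feb 29, 2144 is in that span).
Dec 21, 2144 → Dec 21, 2145: 365 days.
Dec 21, 2145 → Dec 21, 2146: 365 days.
Dec 21, 2146 → Dec 21, 2147: 365 days.
Dec 21, 2147 → Dec 21, 2148: 366 days (Feb 29, 2148 is in that span).
Dec 21, 2148 → Dec 21, 2149: 365 days.
Dec 21, 2149 → Dec 21, 2150: 365 days.
Dec 21, 2150 → Dec 21, 2151: 365 days.
Dec 21, 2151 → Dec 21, 2152: 366 days (Feb 29, 2152 is in that span).
Dec 21, 2152 → Dec 21, 2153: 365 days.
Dec 21, 2153 → Dec 21, 2154: 365 days.
Dec 21, 2154 → Dec 21, 2155: 365 days.
Dec 21, 2155 → Dec 21, 2156: 366 days (Feb 29, 2156 is in that span).
Dec 21, 2156 → Dec 21, 2157: 365 days.
Dec 21, 2157 → Dec 21, 2158: 365 days.
Dec 21, 2158 → Dec 21, 2159: 365 days.
Dec 21, 2159 → Dec 21, 2160: 366 days (Feb 29, 2160 is in that span).
Dec 21, 2160 → Dec 21, 2161: 365 days.
Dec 21, 2161 → Jan 21, 2162: 31 days (December has 31).
Jan 21, 2162 → Feb 21, 2162: 31 days (January has 31).
Feb 21, 2162 → Mar 21, 2162: 28 days (February has 28).
Mar 21, 2162 → Apr 21, 2162: 31 days (March has 31).
Apr 21, 2162 → Apr 28, 2162: 7 days.
Total: 7433 days.

7433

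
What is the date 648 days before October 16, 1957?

January 7, 1956

−365 (one year) → Oct 16, 1956 (283 left).
−16 → Sep 30, 1956 (end of Sep, 30 days; 267 left).
−30 → Aug 31, 1956 (end of Aug, 31 days; 237 left).
−31 → Jul 31, 1956 (end of Jul, 31 days; 206 left).
−31 → Jun 30, 1956 (end of Jun, 30 days; 175 left).
−30 → May 31, 1956 (end of May, 31 days; 145 left).
−31 → Apr 30, 1956 (end of Apr, 30 days; 114 left).
−30 → Mar 31, 1956 (end of Mar, 31 days; 84 left).
−31 → Feb 29, 1956 (end of Feb, 29 days; 53 left).
−29 → Jan 31, 1956 (end of Jan, 31 days; 24 left).
−24 → Jan 7, 1956.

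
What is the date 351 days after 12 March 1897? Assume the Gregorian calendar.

February 26, 1898

Mar has 31 days: +20 → Apr 1, 1897 (331 left).
Apr has 30 days: +30 → May 1, 1897 (301 left).
May has 31 days: +31 → Jun 1, 1897 (270 left).
Jun has 30 days: +30 → Jul 1, 1897 (240 left).
Jul has 31 days: +31 → Aug 1, 1897 (209 left).
Aug has 31 days: +31 → Sep 1, 1897 (178 left).
Sep has 30 days: +30 → Oct 1, 1897 (148 left).
Oct has 31 days: +31 → Nov 1, 1897 (117 left).
Nov has 30 days: +30 → Dec 1, 1897 (87 left).
Dec has 31 days: +31 → Jan 1, 1898 (56 left).
Jan has 31 days: +31 → Feb 1, 1898 (25 left).
+25 → Feb 26, 1898.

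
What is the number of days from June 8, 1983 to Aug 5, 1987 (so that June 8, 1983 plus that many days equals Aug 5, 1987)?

1519

Jun 8, 1983 → Jun 8, 1984: 366 days (Feb 29, 1984 is in that span).
Jun 8, 1984 → Jun 8, 1985: 365 days.
Jun 8, 1985 → Jun 8, 1986: 365 days.
Jun 8, 1986 → Jun 8, 1987: 365 days.
Jun 8, 1987 → Jul 8, 1987: 30 days (June has 30).
Jul 8, 1987 → Aug 5, 1987: 28 days.
Total: 1519 days.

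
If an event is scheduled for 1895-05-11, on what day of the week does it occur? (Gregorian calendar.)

Doomsday rule: the anchor day for the 1800s is Friday. For year 95: 95÷12 = 7 r 11, and 11÷4 = 2, so 7+11+2 = 20.
Friday + 20 ≡ Thursday — that's 1895's doomsday.
In May the doomsday date is May 9.
May 11 is 2 days after May 9; 2 mod 7 = 2, so Thursday + 2 = Saturday.

Saturday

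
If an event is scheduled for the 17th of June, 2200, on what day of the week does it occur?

Doomsday rule: the anchor day for the 2200s is Friday. For year 00: 0÷12 = 0 r 0, and 0÷4 = 0, so 0+0+0 = 0.
Friday + 0 ≡ Friday — that's 2200's doomsday.
In June the doomsday date is Jun 6.
Jun 17 is 11 days after Jun 6; 11 mod 7 = 4, so Friday + 4 = Tuesday.

Tuesday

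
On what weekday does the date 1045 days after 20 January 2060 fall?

Thursday

Jan 20, 2060 is a Tuesday.
1045 mod 7 = 2, so 1045 days after a Tuesday is Tuesday + 2 = Thursday.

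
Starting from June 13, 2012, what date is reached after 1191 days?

+365 (one year) → Jun 13, 2013 (826 left).
+365 (one year) → Jun 13, 2014 (461 left).
+365 (one year) → Jun 13, 2015 (96 left).
Jun has 30 days: +18 → Jul 1, 2015 (78 left).
Jul has 31 days: +31 → Aug 1, 2015 (47 left).
Aug has 31 days: +31 → Sep 1, 2015 (16 left).
+16 → Sep 17, 2015.

September 17, 2015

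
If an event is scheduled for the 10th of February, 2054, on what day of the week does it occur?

Doomsday rule: the anchor day for the 2000s is Tuesday. For year 54: 54÷12 = 4 r 6, and 6÷4 = 1, so 4+6+1 = 11.
Tuesday + 11 ≡ Saturday — that's 2054's doomsday.
In February the doomsday date is Feb 28 (2054 is not a leap year).
Feb 10 is 18 days before Feb 28; 18 mod 7 = 4, so Saturday − 4 = Tuesday.

Tuesday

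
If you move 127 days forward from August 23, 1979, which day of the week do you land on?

Friday

Aug 23, 1979 is a Thursday.
127 mod 7 = 1, so 127 days after a Thursday is Thursday + 1 = Friday.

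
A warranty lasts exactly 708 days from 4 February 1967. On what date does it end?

+365 (one year) → Feb 4, 1968 (343 left).
Feb has 29 days: +26 → Mar 1, 1968 (317 left).
Mar has 31 days: +31 → Apr 1, 1968 (286 left).
Apr has 30 days: +30 → May 1, 1968 (256 left).
May has 31 days: +31 → Jun 1, 1968 (225 left).
Jun has 30 days: +30 → Jul 1, 1968 (195 left).
Jul has 31 days: +31 → Aug 1, 1968 (164 left).
Aug has 31 days: +31 → Sep 1, 1968 (133 left).
Sep has 30 days: +30 → Oct 1, 1968 (103 left).
Oct has 31 days: +31 → Nov 1, 1968 (72 left).
Nov has 30 days: +30 → Dec 1, 1968 (42 left).
Dec has 31 days: +31 → Jan 1, 1969 (11 left).
+11 → Jan 12, 1969.

January 12, 1969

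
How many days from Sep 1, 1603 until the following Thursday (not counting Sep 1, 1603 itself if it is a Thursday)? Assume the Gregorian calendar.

Sep 1, 1603 is a Monday.
From Monday to the next Thursday is 3 days.

3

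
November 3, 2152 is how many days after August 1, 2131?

7765

Aug 1, 2131 → Aug 1, 2132: 366 days (Feb 29, 2132 is in that span).
Aug 1, 2132 → Aug 1, 2133: 365 days.
Aug 1, 2133 → Aug 1, 2134: 365 days.
Aug 1, 2134 → Aug 1, 2135: 365 days.
Aug 1, 2135 → Aug 1, 2136: 366 days (Feb 29, 2136 is in that span).
Aug 1, 2136 → Aug 1, 2137: 365 days.
Aug 1, 2137 → Aug 1, 2138: 365 days.
Aug 1, 2138 → Aug 1, 2139: 365 days.
Aug 1, 2139 → Aug 1, 2140: 366 days (Feb 29, 2140 is in that span).
Aug 1, 2140 → Aug 1, 2141: 365 days.
Aug 1, 2141 → Aug 1, 2142: 365 days.
Aug 1, 2142 → Aug 1, 2143: 365 days.
Aug 1, 2143 → Aug 1, 2144: 366 days (Feb 29, 2144 is in that span).
Aug 1, 2144 → Aug 1, 2145: 365 days.
Aug 1, 2145 → Aug 1, 2146: 365 days.
Aug 1, 2146 → Aug 1, 2147: 365 days.
Aug 1, 2147 → Aug 1, 2148: 366 days (Feb 29, 2148 is in that span).
Aug 1, 2148 → Aug 1, 2149: 365 days.
Aug 1, 2149 → Aug 1, 2150: 365 days.
Aug 1, 2150 → Aug 1, 2151: 365 days.
Aug 1, 2151 → Aug 1, 2152: 366 days (Feb 29, 2152 is in that span).
Aug 1, 2152 → Sep 1, 2152: 31 days (August has 31).
Sep 1, 2152 → Oct 1, 2152: 30 days (September has 30).
Oct 1, 2152 → Nov 1, 2152: 31 days (October has 31).
Nov 1, 2152 → Nov 3, 2152: 2 days.
Total: 7765 days.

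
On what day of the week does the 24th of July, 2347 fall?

Doomsday rule: the anchor day for the 2300s is Wednesday. For year 47: 47÷12 = 3 r 11, and 11÷4 = 2, so 3+11+2 = 16.
Wednesday + 16 ≡ Friday — that's 2347's doomsday.
In July the doomsday date is Jul 11.
Jul 24 is 13 days after Jul 11; 13 mod 7 = 6, so Friday + 6 = Thursday.

Thursday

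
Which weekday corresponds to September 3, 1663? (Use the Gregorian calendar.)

Doomsday rule: the anchor day for the 1600s is Tuesday. For year 63: 63÷12 = 5 r 3, and 3÷4 = 0, so 5+3+0 = 8.
Tuesday + 8 ≡ Wednesday — that's 1663's doomsday.
In September the doomsday date is Sep 5.
Sep 3 is 2 days before Sep 5; 2 mod 7 = 2, so Wednesday − 2 = Monday.

Monday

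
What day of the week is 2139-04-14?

Tuesday

Doomsday rule: the anchor day for the 2100s is Sunday. For year 39: 39÷12 = 3 r 3, and 3÷4 = 0, so 3+3+0 = 6.
Sunday + 6 ≡ Saturday — that's 2139's doomsday.
In April the doomsday date is Apr 4.
Apr 14 is 10 days after Apr 4; 10 mod 7 = 3, so Saturday + 3 = Tuesday.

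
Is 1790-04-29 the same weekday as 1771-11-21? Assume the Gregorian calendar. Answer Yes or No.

Yes

From Nov 21, 1771 to Apr 29, 1790 is 6734 days.
6734 mod 7 = 0, so they are the same weekday.
(Nov 21, 1771 is a Thursday; Apr 29, 1790 is a Thursday.)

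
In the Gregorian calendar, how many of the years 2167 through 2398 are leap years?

56

Multiples of 4 in [2167,2398]: 58.
Of those, multiples of 100: 2 (not leap unless ÷400).
Multiples of 400: 0.
Leap years = 58 − 2 + 0 = 56.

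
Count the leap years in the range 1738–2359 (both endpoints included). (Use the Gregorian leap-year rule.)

Multiples of 4 in [1738,2359]: 155.
Of those, multiples of 100: 6 (not leap unless ÷400).
Multiples of 400: 1.
Leap years = 155 − 6 + 1 = 150.

150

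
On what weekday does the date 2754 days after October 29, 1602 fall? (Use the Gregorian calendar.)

Friday

First find the weekday of Oct 29, 1602. Doomsday rule: the anchor day for the 1600s is Tuesday. For year 02: 2÷12 = 0 r 2, and 2÷4 = 0, so 0+2+0 = 2.
Tuesday + 2 ≡ Thursday — that's 1602's doomsday.
In October the doomsday date is Oct 10.
Oct 29 is 19 days after Oct 10; 19 mod 7 = 5, so Thursday + 5 = Tuesday.
2754 mod 7 = 3, so 2754 days after a Tuesday is Tuesday + 3 = Friday.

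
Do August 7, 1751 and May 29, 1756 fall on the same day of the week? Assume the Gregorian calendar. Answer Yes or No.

From Aug 7, 1751 to May 29, 1756 is 1757 days.
1757 mod 7 = 0, so they are the same weekday.
(Aug 7, 1751 is a Saturday; May 29, 1756 is a Saturday.)

Yes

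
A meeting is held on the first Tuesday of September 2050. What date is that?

September 1, 2050 is a Thursday.
The first Tuesday is therefore September 6 (5 days later).

September 6, 2050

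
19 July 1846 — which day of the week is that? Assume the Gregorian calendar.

Doomsday rule: the anchor day for the 1800s is Friday. For year 46: 46÷12 = 3 r 10, and 10÷4 = 2, so 3+10+2 = 15.
Friday + 15 ≡ Saturday — that's 1846's doomsday.
In July the doomsday date is Jul 11.
Jul 19 is 8 days after Jul 11; 8 mod 7 = 1, so Saturday + 1 = Sunday.

Sunday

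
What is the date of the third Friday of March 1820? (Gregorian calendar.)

March 1, 1820 is a Wednesday.
The first Friday is therefore March 3 (2 days later).
The third Friday is 3 + 2×7 = March 17.

March 17, 1820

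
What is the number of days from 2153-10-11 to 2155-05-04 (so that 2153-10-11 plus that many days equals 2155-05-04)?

Oct 11, 2153 → Oct 11, 2154: 365 days.
Oct 11, 2154 → Nov 11, 2154: 31 days (October has 31).
Nov 11, 2154 → Dec 11, 2154: 30 days (November has 30).
Dec 11, 2154 → Jan 11, 2155: 31 days (December has 31).
Jan 11, 2155 → Feb 11, 2155: 31 days (January has 31).
Feb 11, 2155 → Mar 11, 2155: 28 days (February has 28).
Mar 11, 2155 → Apr 11, 2155: 31 days (March has 31).
Apr 11, 2155 → May 4, 2155: 23 days.
Total: 570 days.

570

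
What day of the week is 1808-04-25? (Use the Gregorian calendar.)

Monday

Doomsday rule: the anchor day for the 1800s is Friday. For year 08: 8÷12 = 0 r 8, and 8÷4 = 2, so 0+8+2 = 10.
Friday + 10 ≡ Monday — that's 1808's doomsday.
In April the doomsday date is Apr 4.
Apr 25 is 21 days after Apr 4; 21 mod 7 = 0, so Monday + 0 = Monday.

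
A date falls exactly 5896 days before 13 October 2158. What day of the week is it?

Oct 13, 2158 is a Friday.
5896 mod 7 = 2, so 5896 days before a Friday is Friday − 2 = Wednesday.

Wednesday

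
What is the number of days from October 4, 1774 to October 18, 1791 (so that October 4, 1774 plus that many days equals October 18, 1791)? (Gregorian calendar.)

6223

Oct 4, 1774 → Oct 4, 1775: 365 days.
Oct 4, 1775 → Oct 4, 1776: 366 days (Feb 29, 1776 is in that span).
Oct 4, 1776 → Oct 4, 1777: 365 days.
Oct 4, 1777 → Oct 4, 1778: 365 days.
Oct 4, 1778 → Oct 4, 1779: 365 days.
Oct 4, 1779 → Oct 4, 1780: 366 days (Feb 29, 1780 is in that span).
Oct 4, 1780 → Oct 4, 1781: 365 days.
Oct 4, 1781 → Oct 4, 1782: 365 days.
Oct 4, 1782 → Oct 4, 1783: 365 days.
Oct 4, 1783 → Oct 4, 1784: 366 days (Feb 29, 1784 is in that span).
Oct 4, 1784 → Oct 4, 1785: 365 days.
Oct 4, 1785 → Oct 4, 1786: 365 days.
Oct 4, 1786 → Oct 4, 1787: 365 days.
Oct 4, 1787 → Oct 4, 1788: 366 days (Feb 29, 1788 is in that span).
Oct 4, 1788 → Oct 4, 1789: 365 days.
Oct 4, 1789 → Oct 4, 1790: 365 days.
Oct 4, 1790 → Nov 4, 1790: 31 days (October has 31).
Nov 4, 1790 → Dec 4, 1790: 30 days (November has 30).
Dec 4, 1790 → Jan 4, 1791: 31 days (December has 31).
Jan 4, 1791 → Feb 4, 1791: 31 days (January has 31).
Feb 4, 1791 → Mar 4, 1791: 28 days (February has 28).
Mar 4, 1791 → Apr 4, 1791: 31 days (March has 31).
Apr 4, 1791 → May 4, 1791: 30 days (April has 30).
May 4, 1791 → Jun 4, 1791: 31 days (May has 31).
Jun 4, 1791 → Jul 4, 1791: 30 days (June has 30).
Jul 4, 1791 → Aug 4, 1791: 31 days (July has 31).
Aug 4, 1791 → Sep 4, 1791: 31 days (August has 31).
Sep 4, 1791 → Oct 4, 1791: 30 days (September has 30).
Oct 4, 1791 → Oct 18, 1791: 14 days.
Total: 6223 days.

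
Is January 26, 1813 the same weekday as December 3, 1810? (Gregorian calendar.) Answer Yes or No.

From Dec 3, 1810 to Jan 26, 1813 is 785 days.
785 mod 7 = 1, so they are different weekdays.
(Dec 3, 1810 is a Monday; Jan 26, 1813 is a Tuesday.)

No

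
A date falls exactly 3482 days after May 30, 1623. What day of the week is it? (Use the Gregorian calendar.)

May 30, 1623 is a Tuesday.
3482 mod 7 = 3, so 3482 days after a Tuesday is Tuesday + 3 = Friday.

Friday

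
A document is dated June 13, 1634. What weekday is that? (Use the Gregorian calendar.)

Doomsday rule: the anchor day for the 1600s is Tuesday. For year 34: 34÷12 = 2 r 10, and 10÷4 = 2, so 2+10+2 = 14.
Tuesday + 14 ≡ Tuesday — that's 1634's doomsday.
In June the doomsday date is Jun 6.
Jun 13 is 7 days after Jun 6; 7 mod 7 = 0, so Tuesday + 0 = Tuesday.

Tuesday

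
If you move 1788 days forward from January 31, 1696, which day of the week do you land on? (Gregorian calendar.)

First find the weekday of Jan 31, 1696. Doomsday rule: the anchor day for the 1600s is Tuesday. For year 96: 96÷12 = 8 r 0, and 0÷4 = 0, so 8+0+0 = 8.
Tuesday + 8 ≡ Wednesday — that's 1696's doomsday.
In January the doomsday date is Jan 4 (1696 is a leap year (divisible by 4)).
Jan 31 is 27 days after Jan 4; 27 mod 7 = 6, so Wednesday + 6 = Tuesday.
1788 mod 7 = 3, so 1788 days after a Tuesday is Tuesday + 3 = Friday.

Friday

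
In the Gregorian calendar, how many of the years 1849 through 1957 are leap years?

Multiples of 4 in [1849,1957]: 27.
Of those, multiples of 100: 1 (not leap unless ÷400).
Multiples of 400: 0.
Leap years = 27 − 1 + 0 = 26.

26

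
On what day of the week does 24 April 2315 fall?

Doomsday rule: the anchor day for the 2300s is Wednesday. For year 15: 15÷12 = 1 r 3, and 3÷4 = 0, so 1+3+0 = 4.
Wednesday + 4 ≡ Sunday — that's 2315's doomsday.
In April the doomsday date is Apr 4.
Apr 24 is 20 days after Apr 4; 20 mod 7 = 6, so Sunday + 6 = Saturday.

Saturday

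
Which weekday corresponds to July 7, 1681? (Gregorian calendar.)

Monday

Doomsday rule: the anchor day for the 1600s is Tuesday. For year 81: 81÷12 = 6 r 9, and 9÷4 = 2, so 6+9+2 = 17.
Tuesday + 17 ≡ Friday — that's 1681's doomsday.
In July the doomsday date is Jul 11.
Jul 7 is 4 days before Jul 11; 4 mod 7 = 4, so Friday − 4 = Monday.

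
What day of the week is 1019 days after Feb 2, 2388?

First find the weekday of Feb 2, 2388. Doomsday rule: the anchor day for the 2300s is Wednesday. For year 88: 88÷12 = 7 r 4, and 4÷4 = 1, so 7+4+1 = 12.
Wednesday + 12 ≡ Monday — that's 2388's doomsday.
In February the doomsday date is Feb 29 (2388 is a leap year (divisible by 4)).
Feb 2 is 27 days before Feb 29; 27 mod 7 = 6, so Monday − 6 = Tuesday.
1019 mod 7 = 4, so 1019 days after a Tuesday is Tuesday + 4 = Saturday.

Saturday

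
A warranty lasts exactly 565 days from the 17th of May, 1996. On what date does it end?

+365 (one year) → May 17, 1997 (200 left).
May has 31 days: +15 → Jun 1, 1997 (185 left).
Jun has 30 days: +30 → Jul 1, 1997 (155 left).
Jul has 31 days: +31 → Aug 1, 1997 (124 left).
Aug has 31 days: +31 → Sep 1, 1997 (93 left).
Sep has 30 days: +30 → Oct 1, 1997 (63 left).
Oct has 31 days: +31 → Nov 1, 1997 (32 left).
Nov has 30 days: +30 → Dec 1, 1997 (2 left).
+2 → Dec 3, 1997.

December 3, 1997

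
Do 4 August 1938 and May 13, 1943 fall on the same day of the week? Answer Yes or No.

From Aug 4, 1938 to May 13, 1943 is 1743 days.
1743 mod 7 = 0, so they are the same weekday.
(Aug 4, 1938 is a Thursday; May 13, 1943 is a Thursday.)

Yes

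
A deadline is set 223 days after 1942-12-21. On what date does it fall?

August 1, 1943

Dec has 31 days: +11 → Jan 1, 1943 (212 left).
Jan has 31 days: +31 → Feb 1, 1943 (181 left).
Feb has 28 days: +28 → Mar 1, 1943 (153 left).
Mar has 31 days: +31 → Apr 1, 1943 (122 left).
Apr has 30 days: +30 → May 1, 1943 (92 left).
May has 31 days: +31 → Jun 1, 1943 (61 left).
Jun has 30 days: +30 → Jul 1, 1943 (31 left).
Jul has 31 days: +31 → Aug 1, 1943 (0 left).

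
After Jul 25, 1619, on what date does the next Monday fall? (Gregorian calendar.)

July 29, 1619

Jul 25, 1619 is a Thursday.
From Thursday to the next Monday is 4 days.
Jul 25, 1619 + 4 = Jul 29, 1619.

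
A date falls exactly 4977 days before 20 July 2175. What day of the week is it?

Jul 20, 2175 is a Thursday.
4977 mod 7 = 0, so 4977 days before a Thursday is Thursday − 0 = Thursday.

Thursday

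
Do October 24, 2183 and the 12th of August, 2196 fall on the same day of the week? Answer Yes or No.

From Oct 24, 2183 to Aug 12, 2196 is 4676 days.
4676 mod 7 = 0, so they are the same weekday.
(Oct 24, 2183 is a Friday; Aug 12, 2196 is a Friday.)

Yes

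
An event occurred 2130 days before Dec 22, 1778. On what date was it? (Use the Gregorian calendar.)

−365 (one year) → Dec 22, 1777 (1765 left).
−365 (one year) → Dec 22, 1776 (1400 left).
−366 (one year; includes Feb 29, 1776) → Dec 22, 1775 (1034 left).
−365 (one year) → Dec 22, 1774 (669 left).
−365 (one year) → Dec 22, 1773 (304 left).
−22 → Nov 30, 1773 (end of Nov, 30 days; 282 left).
−30 → Oct 31, 1773 (end of Oct, 31 days; 252 left).
−31 → Sep 30, 1773 (end of Sep, 30 days; 221 left).
−30 → Aug 31, 1773 (end of Aug, 31 days; 191 left).
−31 → Jul 31, 1773 (end of Jul, 31 days; 160 left).
−31 → Jun 30, 1773 (end of Jun, 30 days; 129 left).
−30 → May 31, 1773 (end of May, 31 days; 99 left).
−31 → Apr 30, 1773 (end of Apr, 30 days; 68 left).
−30 → Mar 31, 1773 (end of Mar, 31 days; 38 left).
−31 → Feb 28, 1773 (end of Feb, 28 days; 7 left).
−7 → Feb 21, 1773.

February 21, 1773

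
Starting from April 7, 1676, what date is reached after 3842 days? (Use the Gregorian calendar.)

+365 (one year) → Apr 7, 1677 (3477 left).
+365 (one year) → Apr 7, 1678 (3112 left).
+365 (one year) → Apr 7, 1679 (2747 left).
+366 (one year; includes Feb 29, 1680) → Apr 7, 1680 (2381 left).
+365 (one year) → Apr 7, 1681 (2016 left).
+365 (one year) → Apr 7, 1682 (1651 left).
+365 (one year) → Apr 7, 1683 (1286 left).
+366 (one year; includes Feb 29, 1684) → Apr 7, 1684 (920 left).
+365 (one year) → Apr 7, 1685 (555 left).
+365 (one year) → Apr 7, 1686 (190 left).
Apr has 30 days: +24 → May 1, 1686 (166 left).
May has 31 days: +31 → Jun 1, 1686 (135 left).
Jun has 30 days: +30 → Jul 1, 1686 (105 left).
Jul has 31 days: +31 → Aug 1, 1686 (74 left).
Aug has 31 days: +31 → Sep 1, 1686 (43 left).
Sep has 30 days: +30 → Oct 1, 1686 (13 left).
+13 → Oct 14, 1686.

October 14, 1686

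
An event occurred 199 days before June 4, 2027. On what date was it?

November 17, 2026

−4 → May 31, 2027 (end of May, 31 days; 195 left).
−31 → Apr 30, 2027 (end of Apr, 30 days; 164 left).
−30 → Mar 31, 2027 (end of Mar, 31 days; 134 left).
−31 → Feb 28, 2027 (end of Feb, 28 days; 103 left).
−28 → Jan 31, 2027 (end of Jan, 31 days; 75 left).
−31 → Dec 31, 2026 (end of Dec, 31 days; 44 left).
−31 → Nov 30, 2026 (end of Nov, 30 days; 13 left).
−13 → Nov 17, 2026.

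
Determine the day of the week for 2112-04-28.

January 1, 2112 is a Friday.
Jan 1, 2112 → Feb 1, 2112: 31 days (January has 31).
Feb 1, 2112 → Mar 1, 2112: 29 days (February has 29).
Mar 1, 2112 → Apr 1, 2112: 31 days (March has 31).
Apr 1, 2112 → Apr 28, 2112: 27 days.
Total: 118 days.
118 mod 7 = 6, so Friday + 6 = Thursday.

Thursday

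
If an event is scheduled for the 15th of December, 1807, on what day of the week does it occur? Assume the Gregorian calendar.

January 1, 1807 is a Thursday.
Jan 1, 1807 → Feb 1, 1807: 31 days (January has 31).
Feb 1, 1807 → Mar 1, 1807: 28 days (February has 28).
Mar 1, 1807 → Apr 1, 1807: 31 days (March has 31).
Apr 1, 1807 → May 1, 1807: 30 days (April has 30).
May 1, 1807 → Jun 1, 1807: 31 days (May has 31).
Jun 1, 1807 → Jul 1, 1807: 30 days (June has 30).
Jul 1, 1807 → Aug 1, 1807: 31 days (July has 31).
Aug 1, 1807 → Sep 1, 1807: 31 days (August has 31).
Sep 1, 1807 → Oct 1, 1807: 30 days (September has 30).
Oct 1, 1807 → Nov 1, 1807: 31 days (October has 31).
Nov 1, 1807 → Dec 1, 1807: 30 days (November has 30).
Dec 1, 1807 → Dec 15, 1807: 14 days.
Total: 348 days.
348 mod 7 = 5, so Thursday + 5 = Tuesday.

Tuesday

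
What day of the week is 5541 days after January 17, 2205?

Monday

Jan 17, 2205 is a Thursday.
5541 mod 7 = 4, so 5541 days after a Thursday is Thursday + 4 = Monday.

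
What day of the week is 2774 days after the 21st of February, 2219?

Tuesday

First find the weekday of Feb 21, 2219. Doomsday rule: the anchor day for the 2200s is Friday. For year 19: 19÷12 = 1 r 7, and 7÷4 = 1, so 1+7+1 = 9.
Friday + 9 ≡ Sunday — that's 2219's doomsday.
In February the doomsday date is Feb 28 (2219 is not a leap year).
Feb 21 is 7 days before Feb 28; 7 mod 7 = 0, so Sunday − 0 = Sunday.
2774 mod 7 = 2, so 2774 days after a Sunday is Sunday + 2 = Tuesday.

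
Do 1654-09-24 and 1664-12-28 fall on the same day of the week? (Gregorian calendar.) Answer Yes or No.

No

From Sep 24, 1654 to Dec 28, 1664 is 3748 days.
3748 mod 7 = 3, so they are different weekdays.
(Sep 24, 1654 is a Thursday; Dec 28, 1664 is a Sunday.)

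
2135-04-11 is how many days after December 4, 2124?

Dec 4, 2124 → Dec 4, 2125: 365 days.
Dec 4, 2125 → Dec 4, 2126: 365 days.
Dec 4, 2126 → Dec 4, 2127: 365 days.
Dec 4, 2127 → Dec 4, 2128: 366 days (Feb 29, 2128 is in that span).
Dec 4, 2128 → Dec 4, 2129: 365 days.
Dec 4, 2129 → Dec 4, 2130: 365 days.
Dec 4, 2130 → Dec 4, 2131: 365 days.
Dec 4, 2131 → Dec 4, 2132: 366 days (Feb 29, 2132 is in that span).
Dec 4, 2132 → Dec 4, 2133: 365 days.
Dec 4, 2133 → Dec 4, 2134: 365 days.
Dec 4, 2134 → Jan 4, 2135: 31 days (December has 31).
Jan 4, 2135 → Feb 4, 2135: 31 days (January has 31).
Feb 4, 2135 → Mar 4, 2135: 28 days (February has 28).
Mar 4, 2135 → Apr 4, 2135: 31 days (March has 31).
Apr 4, 2135 → Apr 11, 2135: 7 days.
Total: 3780 days.

3780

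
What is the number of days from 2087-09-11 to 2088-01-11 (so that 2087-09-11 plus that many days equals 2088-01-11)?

122

Sep 11, 2087 → Oct 11, 2087: 30 days (September has 30).
Oct 11, 2087 → Nov 11, 2087: 31 days (October has 31).
Nov 11, 2087 → Dec 11, 2087: 30 days (November has 30).
Dec 11, 2087 → Jan 11, 2088: 31 days.
Total: 122 days.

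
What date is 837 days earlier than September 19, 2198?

−365 (one year) → Sep 19, 2197 (472 left).
−365 (one year) → Sep 19, 2196 (107 left).
−19 → Aug 31, 2196 (end of Aug, 31 days; 88 left).
−31 → Jul 31, 2196 (end of Jul, 31 days; 57 left).
−31 → Jun 30, 2196 (end of Jun, 30 days; 26 left).
−26 → Jun 4, 2196.

June 4, 2196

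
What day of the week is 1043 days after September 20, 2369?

First find the weekday of Sep 20, 2369. Doomsday rule: the anchor day for the 2300s is Wednesday. For year 69: 69÷12 = 5 r 9, and 9÷4 = 2, so 5+9+2 = 16.
Wednesday + 16 ≡ Friday — that's 2369's doomsday.
In September the doomsday date is Sep 5.
Sep 20 is 15 days after Sep 5; 15 mod 7 = 1, so Friday + 1 = Saturday.
1043 mod 7 = 0, so 1043 days after a Saturday is Saturday + 0 = Saturday.

Saturday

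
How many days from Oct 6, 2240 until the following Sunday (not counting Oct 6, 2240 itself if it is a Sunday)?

5

Oct 6, 2240 is a Tuesday.
From Tuesday to the next Sunday is 5 days.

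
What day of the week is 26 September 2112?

Doomsday rule: the anchor day for the 2100s is Sunday. For year 12: 12÷12 = 1 r 0, and 0÷4 = 0, so 1+0+0 = 1.
Sunday + 1 ≡ Monday — that's 2112's doomsday.
In September the doomsday date is Sep 5.
Sep 26 is 21 days after Sep 5; 21 mod 7 = 0, so Monday + 0 = Monday.

Monday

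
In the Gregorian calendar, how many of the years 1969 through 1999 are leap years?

7

Multiples of 4 in [1969,1999]: 7.
Of those, multiples of 100: 0 (not leap unless ÷400).
Multiples of 400: 0.
Leap years = 7 − 0 + 0 = 7.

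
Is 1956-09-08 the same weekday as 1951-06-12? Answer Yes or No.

From Jun 12, 1951 to Sep 8, 1956 is 1915 days.
1915 mod 7 = 4, so they are different weekdays.
(Jun 12, 1951 is a Tuesday; Sep 8, 1956 is a Saturday.)

No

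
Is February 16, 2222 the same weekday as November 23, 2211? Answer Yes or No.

Yes

From Nov 23, 2211 to Feb 16, 2222 is 3738 days.
3738 mod 7 = 0, so they are the same weekday.
(Nov 23, 2211 is a Saturday; Feb 16, 2222 is a Saturday.)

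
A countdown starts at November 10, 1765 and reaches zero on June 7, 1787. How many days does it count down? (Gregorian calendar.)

Nov 10, 1765 → Nov 10, 1766: 365 days.
Nov 10, 1766 → Nov 10, 1767: 365 days.
Nov 10, 1767 → Nov 10, 1768: 366 days (Feb 29, 1768 is in that span).
Nov 10, 1768 → Nov 10, 1769: 365 days.
Nov 10, 1769 → Nov 10, 1770: 365 days.
Nov 10, 1770 → Nov 10, 1771: 365 days.
Nov 10, 1771 → Nov 10, 1772: 366 days (Feb 29, 1772 is in that span).
Nov 10, 1772 → Nov 10, 1773: 365 days.
Nov 10, 1773 → Nov 10, 1774: 365 days.
Nov 10, 1774 → Nov 10, 1775: 365 days.
Nov 10, 1775 → Nov 10, 1776: 366 days (Feb 29, 1776 is in that span).
Nov 10, 1776 → Nov 10, 1777: 365 days.
Nov 10, 1777 → Nov 10, 1778: 365 days.
Nov 10, 1778 → Nov 10, 1779: 365 days.
Nov 10, 1779 → Nov 10, 1780: 366 days (Feb 29, 1780 is in that span).
Nov 10, 1780 → Nov 10, 1781: 365 days.
Nov 10, 1781 → Nov 10, 1782: 365 days.
Nov 10, 1782 → Nov 10, 1783: 365 days.
Nov 10, 1783 → Nov 10, 1784: 366 days (Feb 29, 1784 is in that span).
Nov 10, 1784 → Nov 10, 1785: 365 days.
Nov 10, 1785 → Nov 10, 1786: 365 days.
Nov 10, 1786 → Dec 10, 1786: 30 days (November has 30).
Dec 10, 1786 → Jan 10, 1787: 31 days (December has 31).
Jan 10, 1787 → Feb 10, 1787: 31 days (January has 31).
Feb 10, 1787 → Mar 10, 1787: 28 days (February has 28).
Mar 10, 1787 → Apr 10, 1787: 31 days (March has 31).
Apr 10, 1787 → May 10, 1787: 30 days (April has 30).
May 10, 1787 → Jun 7, 1787: 28 days.
Total: 7879 days.

7879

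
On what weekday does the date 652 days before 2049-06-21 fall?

Jun 21, 2049 is a Monday.
652 mod 7 = 1, so 652 days before a Monday is Monday − 1 = Sunday.

Sunday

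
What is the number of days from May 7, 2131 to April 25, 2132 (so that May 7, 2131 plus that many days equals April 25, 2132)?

May 7, 2131 → Jun 7, 2131: 31 days (May has 31).
Jun 7, 2131 → Jul 7, 2131: 30 days (June has 30).
Jul 7, 2131 → Aug 7, 2131: 31 days (July has 31).
Aug 7, 2131 → Sep 7, 2131: 31 days (August has 31).
Sep 7, 2131 → Oct 7, 2131: 30 days (September has 30).
Oct 7, 2131 → Nov 7, 2131: 31 days (October has 31).
Nov 7, 2131 → Dec 7, 2131: 30 days (November has 30).
Dec 7, 2131 → Jan 7, 2132: 31 days (December has 31).
Jan 7, 2132 → Feb 7, 2132: 31 days (January has 31).
Feb 7, 2132 → Mar 7, 2132: 29 days (February has 29).
Mar 7, 2132 → Apr 7, 2132: 31 days (March has 31).
Apr 7, 2132 → Apr 25, 2132: 18 days.
Total: 354 days.

354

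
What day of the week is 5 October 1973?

Doomsday rule: the anchor day for the 1900s is Wednesday. For year 73: 73÷12 = 6 r 1, and 1÷4 = 0, so 6+1+0 = 7.
Wednesday + 7 ≡ Wednesday — that's 1973's doomsday.
In October the doomsday date is Oct 10.
Oct 5 is 5 days before Oct 10; 5 mod 7 = 5, so Wednesday − 5 = Friday.

Friday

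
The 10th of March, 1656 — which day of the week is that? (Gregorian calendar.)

Friday

Doomsday rule: the anchor day for the 1600s is Tuesday. For year 56: 56÷12 = 4 r 8, and 8÷4 = 2, so 4+8+2 = 14.
Tuesday + 14 ≡ Tuesday — that's 1656's doomsday.
In March the doomsday date is Mar 14.
Mar 10 is 4 days before Mar 14; 4 mod 7 = 4, so Tuesday − 4 = Friday.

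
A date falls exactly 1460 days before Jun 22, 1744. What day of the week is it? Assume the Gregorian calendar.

First find the weekday of Jun 22, 1744. Doomsday rule: the anchor day for the 1700s is Sunday. For year 44: 44÷12 = 3 r 8, and 8÷4 = 2, so 3+8+2 = 13.
Sunday + 13 ≡ Saturday — that's 1744's doomsday.
In June the doomsday date is Jun 6.
Jun 22 is 16 days after Jun 6; 16 mod 7 = 2, so Saturday + 2 = Monday.
1460 mod 7 = 4, so 1460 days before a Monday is Monday − 4 = Thursday.

Thursday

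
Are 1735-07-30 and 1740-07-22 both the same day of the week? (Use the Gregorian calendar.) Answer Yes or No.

From Jul 30, 1735 to Jul 22, 1740 is 1819 days.
1819 mod 7 = 6, so they are different weekdays.
(Jul 30, 1735 is a Saturday; Jul 22, 1740 is a Friday.)

No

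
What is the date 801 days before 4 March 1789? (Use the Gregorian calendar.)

December 24, 1786

−365 (one year) → Mar 4, 1788 (436 left).
−366 (one year; includes Feb 29, 1788) → Mar 4, 1787 (70 left).
−4 → Feb 28, 1787 (end of Feb, 28 days; 66 left).
−28 → Jan 31, 1787 (end of Jan, 31 days; 38 left).
−31 → Dec 31, 1786 (end of Dec, 31 days; 7 left).
−7 → Dec 24, 1786.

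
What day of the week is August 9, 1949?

Tuesday

Doomsday rule: the anchor day for the 1900s is Wednesday. For year 49: 49÷12 = 4 r 1, and 1÷4 = 0, so 4+1+0 = 5.
Wednesday + 5 ≡ Monday — that's 1949's doomsday.
In August the doomsday date is Aug 8.
Aug 9 is 1 day after Aug 8; 1 mod 7 = 1, so Monday + 1 = Tuesday.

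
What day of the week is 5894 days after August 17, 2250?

Saturday

First find the weekday of Aug 17, 2250. Doomsday rule: the anchor day for the 2200s is Friday. For year 50: 50÷12 = 4 r 2, and 2÷4 = 0, so 4+2+0 = 6.
Friday + 6 ≡ Thursday — that's 2250's doomsday.
In August the doomsday date is Aug 8.
Aug 17 is 9 days after Aug 8; 9 mod 7 = 2, so Thursday + 2 = Saturday.
5894 mod 7 = 0, so 5894 days after a Saturday is Saturday + 0 = Saturday.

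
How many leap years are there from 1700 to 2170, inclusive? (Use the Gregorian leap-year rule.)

Multiples of 4 in [1700,2170]: 118.
Of those, multiples of 100: 5 (not leap unless ÷400).
Multiples of 400: 1.
Leap years = 118 − 5 + 1 = 114.

114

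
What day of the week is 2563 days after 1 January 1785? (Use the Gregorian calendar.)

Sunday

First find the weekday of Jan 1, 1785. Doomsday rule: the anchor day for the 1700s is Sunday. For year 85: 85÷12 = 7 r 1, and 1÷4 = 0, so 7+1+0 = 8.
Sunday + 8 ≡ Monday — that's 1785's doomsday.
In January the doomsday date is Jan 3 (1785 is not a leap year).
Jan 1 is 2 days before Jan 3; 2 mod 7 = 2, so Monday − 2 = Saturday.
2563 mod 7 = 1, so 2563 days after a Saturday is Saturday + 1 = Sunday.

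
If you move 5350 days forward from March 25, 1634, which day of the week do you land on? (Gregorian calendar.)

Mar 25, 1634 is a Saturday.
5350 mod 7 = 2, so 5350 days after a Saturday is Saturday + 2 = Monday.

Monday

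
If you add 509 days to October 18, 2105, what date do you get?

+365 (one year) → Oct 18, 2106 (144 left).
Oct has 31 days: +14 → Nov 1, 2106 (130 left).
Nov has 30 days: +30 → Dec 1, 2106 (100 left).
Dec has 31 days: +31 → Jan 1, 2107 (69 left).
Jan has 31 days: +31 → Feb 1, 2107 (38 left).
Feb has 28 days: +28 → Mar 1, 2107 (10 left).
+10 → Mar 11, 2107.

March 11, 2107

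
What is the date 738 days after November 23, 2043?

November 30, 2045

+366 (one year; includes Feb 29, 2044) → Nov 23, 2044 (372 left).
Nov has 30 days: +8 → Dec 1, 2044 (364 left).
Dec has 31 days: +31 → Jan 1, 2045 (333 left).
Jan has 31 days: +31 → Feb 1, 2045 (302 left).
Feb has 28 days: +28 → Mar 1, 2045 (274 left).
Mar has 31 days: +31 → Apr 1, 2045 (243 left).
Apr has 30 days: +30 → May 1, 2045 (213 left).
May has 31 days: +31 → Jun 1, 2045 (182 left).
Jun has 30 days: +30 → Jul 1, 2045 (152 left).
Jul has 31 days: +31 → Aug 1, 2045 (121 left).
Aug has 31 days: +31 → Sep 1, 2045 (90 left).
Sep has 30 days: +30 → Oct 1, 2045 (60 left).
Oct has 31 days: +31 → Nov 1, 2045 (29 left).
+29 → Nov 30, 2045.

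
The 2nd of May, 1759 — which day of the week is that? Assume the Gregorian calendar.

Wednesday

Doomsday rule: the anchor day for the 1700s is Sunday. For year 59: 59÷12 = 4 r 11, and 11÷4 = 2, so 4+11+2 = 17.
Sunday + 17 ≡ Wednesday — that's 1759's doomsday.
In May the doomsday date is May 9.
May 2 is 7 days before May 9; 7 mod 7 = 0, so Wednesday − 0 = Wednesday.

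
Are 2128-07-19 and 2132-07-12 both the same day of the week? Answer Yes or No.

From Jul 19, 2128 to Jul 12, 2132 is 1454 days.
1454 mod 7 = 5, so they are different weekdays.
(Jul 19, 2128 is a Monday; Jul 12, 2132 is a Saturday.)

No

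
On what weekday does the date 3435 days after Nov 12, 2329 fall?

Nov 12, 2329 is a Tuesday.
3435 mod 7 = 5, so 3435 days after a Tuesday is Tuesday + 5 = Sunday.

Sunday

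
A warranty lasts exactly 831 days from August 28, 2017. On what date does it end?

December 7, 2019

+365 (one year) → Aug 28, 2018 (466 left).
+365 (one year) → Aug 28, 2019 (101 left).
Aug has 31 days: +4 → Sep 1, 2019 (97 left).
Sep has 30 days: +30 → Oct 1, 2019 (67 left).
Oct has 31 days: +31 → Nov 1, 2019 (36 left).
Nov has 30 days: +30 → Dec 1, 2019 (6 left).
+6 → Dec 7, 2019.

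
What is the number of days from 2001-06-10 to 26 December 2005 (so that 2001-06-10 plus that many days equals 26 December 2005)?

Jun 10, 2001 → Jun 10, 2002: 365 days.
Jun 10, 2002 → Jun 10, 2003: 365 days.
Jun 10, 2003 → Jun 10, 2004: 366 days (Feb 29, 2004 is in that span).
Jun 10, 2004 → Jun 10, 2005: 365 days.
Jun 10, 2005 → Jul 10, 2005: 30 days (June has 30).
Jul 10, 2005 → Aug 10, 2005: 31 days (July has 31).
Aug 10, 2005 → Sep 10, 2005: 31 days (August has 31).
Sep 10, 2005 → Oct 10, 2005: 30 days (September has 30).
Oct 10, 2005 → Nov 10, 2005: 31 days (October has 31).
Nov 10, 2005 → Dec 10, 2005: 30 days (November has 30).
Dec 10, 2005 → Dec 26, 2005: 16 days.
Total: 1660 days.

1660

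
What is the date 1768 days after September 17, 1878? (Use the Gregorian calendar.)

+365 (one year) → Sep 17, 1879 (1403 left).
+366 (one year; includes Feb 29, 1880) → Sep 17, 1880 (1037 left).
+365 (one year) → Sep 17, 1881 (672 left).
+365 (one year) → Sep 17, 1882 (307 left).
Sep has 30 days: +14 → Oct 1, 1882 (293 left).
Oct has 31 days: +31 → Nov 1, 1882 (262 left).
Nov has 30 days: +30 → Dec 1, 1882 (232 left).
Dec has 31 days: +31 → Jan 1, 1883 (201 left).
Jan has 31 days: +31 → Feb 1, 1883 (170 left).
Feb has 28 days: +28 → Mar 1, 1883 (142 left).
Mar has 31 days: +31 → Apr 1, 1883 (111 left).
Apr has 30 days: +30 → May 1, 1883 (81 left).
May has 31 days: +31 → Jun 1, 1883 (50 left).
Jun has 30 days: +30 → Jul 1, 1883 (20 left).
+20 → Jul 21, 1883.

July 21, 1883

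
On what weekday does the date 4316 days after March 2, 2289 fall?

First find the weekday of Mar 2, 2289. Doomsday rule: the anchor day for the 2200s is Friday. For year 89: 89÷12 = 7 r 5, and 5÷4 = 1, so 7+5+1 = 13.
Friday + 13 ≡ Thursday — that's 2289's doomsday.
In March the doomsday date is Mar 14.
Mar 2 is 12 days before Mar 14; 12 mod 7 = 5, so Thursday − 5 = Saturday.
4316 mod 7 = 4, so 4316 days after a Saturday is Saturday + 4 = Wednesday.

Wednesday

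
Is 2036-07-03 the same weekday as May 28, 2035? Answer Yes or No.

No

From May 28, 2035 to Jul 3, 2036 is 402 days.
402 mod 7 = 3, so they are different weekdays.
(May 28, 2035 is a Monday; Jul 3, 2036 is a Thursday.)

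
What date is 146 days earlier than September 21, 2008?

−21 → Aug 31, 2008 (end of Aug, 31 days; 125 left).
−31 → Jul 31, 2008 (end of Jul, 31 days; 94 left).
−31 → Jun 30, 2008 (end of Jun, 30 days; 63 left).
−30 → May 31, 2008 (end of May, 31 days; 33 left).
−31 → Apr 30, 2008 (end of Apr, 30 days; 2 left).
−2 → Apr 28, 2008.

April 28, 2008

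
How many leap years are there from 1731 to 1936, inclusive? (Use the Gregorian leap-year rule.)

Multiples of 4 in [1731,1936]: 52.
Of those, multiples of 100: 2 (not leap unless ÷400).
Multiples of 400: 0.
Leap years = 52 − 2 + 0 = 50.

50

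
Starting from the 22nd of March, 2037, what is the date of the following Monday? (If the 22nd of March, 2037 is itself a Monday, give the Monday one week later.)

Mar 22, 2037 is a Sunday.
From Sunday to the next Monday is 1 day.
Mar 22, 2037 + 1 = Mar 23, 2037.

March 23, 2037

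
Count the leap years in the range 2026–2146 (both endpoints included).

29

Multiples of 4 in [2026,2146]: 30.
Of those, multiples of 100: 1 (not leap unless ÷400).
Multiples of 400: 0.
Leap years = 30 − 1 + 0 = 29.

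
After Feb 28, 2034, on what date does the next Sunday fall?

March 5, 2034

Feb 28, 2034 is a Tuesday.
From Tuesday to the next Sunday is 5 days.
Feb 28, 2034 + 5 = Mar 5, 2034.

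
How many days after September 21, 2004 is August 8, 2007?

1051

Sep 21, 2004 → Sep 21, 2005: 365 days.
Sep 21, 2005 → Sep 21, 2006: 365 days.
Sep 21, 2006 → Oct 21, 2006: 30 days (September has 30).
Oct 21, 2006 → Nov 21, 2006: 31 days (October has 31).
Nov 21, 2006 → Dec 21, 2006: 30 days (November has 30).
Dec 21, 2006 → Jan 21, 2007: 31 days (December has 31).
Jan 21, 2007 → Feb 21, 2007: 31 days (January has 31).
Feb 21, 2007 → Mar 21, 2007: 28 days (February has 28).
Mar 21, 2007 → Apr 21, 2007: 31 days (March has 31).
Apr 21, 2007 → May 21, 2007: 30 days (April has 30).
May 21, 2007 → Jun 21, 2007: 31 days (May has 31).
Jun 21, 2007 → Jul 21, 2007: 30 days (June has 30).
Jul 21, 2007 → Aug 8, 2007: 18 days.
Total: 1051 days.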